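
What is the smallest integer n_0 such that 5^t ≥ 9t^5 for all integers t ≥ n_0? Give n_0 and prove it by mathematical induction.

n_0 = 8

At t = 7: 78125 < 151263, so the inequality fails and n_0 ≥ 8. We prove 5^t ≥ 9t^5 for all t ≥ 8.
For the base case t = 8: 5^t = 390625 and 9t^5 = 294912, so 390625 ≥ 294912.
Inductive step: suppose the statement holds for some r ≥ 8, so 5^r ≥ 9r^5.
Then 5^(r + 1) = 5·(5^r) ≥ 5·(9r^5).
Also, for r ≥ 8 we have 5·(9r^5) ≥ 9(r+1)^5, since 5 ≥ (1 + 1/r)^5 for all r ≥ 8.
Combining, 5^(r + 1) ≥ 9(r+1)^5.
This completes the induction.
Hence the smallest such n_0 is 8.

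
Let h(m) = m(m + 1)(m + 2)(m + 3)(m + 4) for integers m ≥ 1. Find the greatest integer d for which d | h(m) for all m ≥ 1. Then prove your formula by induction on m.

Computing the first values: h(1) = 120 and h(2) = 720; gcd(120, 720) = 120, so d ≤ 120.
We prove 120 | m(m + 1)(m + 2)(m + 3)(m + 4) for all m ≥ 1 by induction on m.
Base step (m = 1): h(1) = 120 = 120·(1), so 120 | h(1).
For the inductive step, assume it holds for an arbitrary p ≥ 1, i.e. 120 | h(p). Then
h(p+1) − h(p) = (p+1)·(p+2)·(p+3)·(p+4)·(p+5) − p·(p+1)·(p+2)·(p+3)·(p+4) = (p+1)·(p+2)·(p+3)·(p+4)·[(p+5) − p] = 5·(p+1)·(p+2)·(p+3)·(p+4). The product of 4 consecutive integers is divisible by (4)! = 24, so h(p+1) − h(p) is divisible by 5·24 = 120. By the inductive hypothesis 120 | h(p), hence 120 | h(p+1).
By the principle of mathematical induction, the result holds for all m ≥ 1.
Therefore the largest such d is 120.

d = 120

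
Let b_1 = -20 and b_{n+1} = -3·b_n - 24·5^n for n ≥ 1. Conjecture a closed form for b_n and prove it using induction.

Computing the first terms: b_1 = -20, b_2 = -60, b_3 = -420. This suggests b_n = -5(-3)^(n - 1) - 3·5^n.
When n = 1: the formula gives -20 = -20 = b_1.
Inductive step: suppose the statement holds for some r ≥ 1, so b_r = -5(-3)^(r - 1) - 3·5^r.
Then b_{r+1} = -3·b_r - 24·5^r = -3·(-5(-3)^(r - 1) - 3·5^r) - 24·5^r = -5(-3)^r - 3·5^(r + 1) = -5(-3)^((r+1) - 1) - 3·5^(r+1),
which is the claimed formula at n = r+1.
By induction, the statement is established for all n ≥ 1.

b_n = -5(-3)^(n - 1) - 3·5^n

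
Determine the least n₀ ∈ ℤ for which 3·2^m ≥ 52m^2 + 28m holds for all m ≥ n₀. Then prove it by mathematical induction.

At m = 11: 6144 < 6600, so the inequality fails and n₀ ≥ 12. We prove 3·2^m ≥ 52m^2 + 28m for all m ≥ 12.
For the base case m = 12: 3·2^m = 12288 and 52m^2 + 28m = 7824, so 12288 ≥ 7824.
Suppose the result is true for m = r, so 3·2^r ≥ 52r^2 + 28r.
Then 3·2^(r + 1) = 2·(3·2^r) ≥ 2·(52r^2 + 28r).
Also, for r ≥ 12 we have 2·(52r^2 + 28r) ≥ 52(r+1)^2 + 28(r+1), since 2·(52r^2 + 28r) − (52(r+1)^2 + 28(r+1)) = 52r^2 - 76r - 80, which is nonnegative for all r ≥ 12.
Combining, 3·2^(r + 1) ≥ 52(r+1)^2 + 28(r+1).
Hence, by induction on m, the claim holds for every m ≥ 12.
Hence the smallest such n₀ is 12.

n₀ = 12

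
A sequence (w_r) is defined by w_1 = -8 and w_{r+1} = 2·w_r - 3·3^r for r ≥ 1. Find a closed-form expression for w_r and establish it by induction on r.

w_r = 2^(r - 1) - 3^(r + 1)

Computing the first terms: w_1 = -8, w_2 = -25, w_3 = -77. This suggests w_r = 2^(r - 1) - 3^(r + 1).
Base case (r = 1): the formula gives -8 = -8 = w_1.
For the inductive step, assume it holds for an arbitrary j ≥ 1, so w_j = 2^(j - 1) - 3^(j + 1).
Then w_{j+1} = 2·w_j - 3·3^j = 2·(2^(j - 1) - 3^(j + 1)) - 3·3^j = 2^j - 3^(j + 2) = 2^((j+1) - 1) - 3^((j+1) + 1),
which is the claimed formula at r = j+1.
By the principle of mathematical induction, the result holds for all r ≥ 1.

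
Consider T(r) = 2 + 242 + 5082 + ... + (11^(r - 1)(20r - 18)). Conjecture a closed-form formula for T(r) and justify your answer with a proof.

T(r) = 2·11^r(r - 1) + 2

We claim T(r) = 2·11^r(r - 1) + 2 for all r ≥ 1.
Base case (r = 1): T(1) = 2, and the closed form gives 2. They agree.
Inductive step: assume the claim holds for r = p, so T(p) = 2·11^p(p - 1) + 2.
Then T(p+1) = T(p) + (11^p(20p + 2)) = (2·11^p(p - 1) + 2) + (11^p(20p + 2)).
Simplifying, T(p+1) = 22·11^p·p + 2 = 2·11^(p+1)((p+1) - 1) + 2,
which is the closed form with r = p+1.
This completes the induction.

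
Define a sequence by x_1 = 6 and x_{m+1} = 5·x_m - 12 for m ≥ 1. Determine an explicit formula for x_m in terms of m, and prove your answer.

Computing the first terms: x_1 = 6, x_2 = 18, x_3 = 78. This suggests x_m = 3·5^(m - 1) + 3.
For the base case m = 1: the formula gives 6 = 6 = x_1.
Suppose the result is true for m = j, so x_j = 3·5^(j - 1) + 3.
Then x_{j+1} = 5·x_j - 12 = 5·(3·5^(j - 1) + 3) - 12 = 3·5^j + 3 = 3·5^((j+1) - 1) + 3,
which is the claimed formula at m = j+1.
By induction, the statement is established for all m ≥ 1.

x_m = 3·5^(m - 1) + 3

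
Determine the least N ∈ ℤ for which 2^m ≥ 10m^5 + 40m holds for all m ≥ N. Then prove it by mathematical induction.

N = 28

At m = 27: 134217728 < 143490150, so the inequality fails and N ≥ 28. We prove 2^m ≥ 10m^5 + 40m for all m ≥ 28.
Base case (m = 28): 2^m = 268435456 and 10m^5 + 40m = 172104800, so 268435456 ≥ 172104800.
Suppose the result is true for m = p, so 2^p ≥ 10p^5 + 40p.
Then 2^(p + 1) = 2·(2^p) ≥ 2·(10p^5 + 40p).
Also, for p ≥ 28 we have 2·(10p^5 + 40p) ≥ 10(p+1)^5 + 40(p+1), since 2·(10p^5 + 40p) − (10(p+1)^5 + 40(p+1)) = 10p^5 - 50p^4 - 100p^3 - 100p^2 - 10p - 50, which is nonnegative for all p ≥ 28.
Combining, 2^(p + 1) ≥ 10(p+1)^5 + 40(p+1).
By induction, the statement is established for all m ≥ 28.
Hence the smallest such N is 28.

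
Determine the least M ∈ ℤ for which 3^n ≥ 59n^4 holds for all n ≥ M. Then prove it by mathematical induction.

M = 14

At n = 13: 1594323 < 1685099, so the inequality fails and M ≥ 14. We prove 3^n ≥ 59n^4 for all n ≥ 14.
Base case (n = 14): 3^n = 4782969 and 59n^4 = 2266544, so 4782969 ≥ 2266544.
Suppose the result is true for n = j, so 3^j ≥ 59j^4.
Then 3^(j + 1) = 3·(3^j) ≥ 3·(59j^4).
Also, for j ≥ 14 we have 3·(59j^4) ≥ 59(j+1)^4, since 3 ≥ (1 + 1/j)^4 for all j ≥ 14.
Combining, 3^(j + 1) ≥ 59(j+1)^4.
By the principle of mathematical induction, the result holds for all n ≥ 14.
Hence the smallest such M is 14.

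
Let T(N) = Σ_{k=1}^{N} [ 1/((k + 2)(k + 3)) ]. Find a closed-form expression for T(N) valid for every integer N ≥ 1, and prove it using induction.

T(N) = N/(3(N + 3))

We claim T(N) = N/(3(N + 3)) for all N ≥ 1.
For the base case N = 1: T(1) = 1/12, and the closed form gives 1/12. They agree.
Suppose the result is true for N = k, so T(k) = k/(3(k + 3)).
Then T(k+1) = T(k) + (1/((k + 3)(k + 4))) = (k/(3(k + 3))) + (1/((k + 3)(k + 4))).
Simplifying, T(k+1) = (k + 1)/(3(k + 4)) = (k+1)/(3((k+1) + 3)),
which is the closed form with N = k+1.
Hence, by induction on N, the claim holds for every N ≥ 1.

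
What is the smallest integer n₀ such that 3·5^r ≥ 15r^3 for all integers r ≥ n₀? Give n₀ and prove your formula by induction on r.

n₀ = 4

At r = 3: 375 < 405, so the inequality fails and n₀ ≥ 4. We prove 3·5^r ≥ 15r^3 for all r ≥ 4.
When r = 4: 3·5^r = 1875 and 15r^3 = 960, so 1875 ≥ 960.
Suppose the result is true for r = i, so 3·5^i ≥ 15i^3.
Then 3·5^(i + 1) = 5·(3·5^i) ≥ 5·(15i^3).
Also, for i ≥ 4 we have 5·(15i^3) ≥ 15(i+1)^3, since 5 ≥ (1 + 1/i)^3 for all i ≥ 4.
Combining, 3·5^(i + 1) ≥ 15(i+1)^3.
By induction, the statement is established for all r ≥ 4.
Hence the smallest such n₀ is 4.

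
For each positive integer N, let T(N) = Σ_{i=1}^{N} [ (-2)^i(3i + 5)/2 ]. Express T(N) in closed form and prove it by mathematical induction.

T(N) = (-2)^N(N + 2) - 2

We claim T(N) = (-2)^N(N + 2) - 2 for all N ≥ 1.
Base case (N = 1): T(1) = -8, and the closed form gives -8. They agree.
Inductive step: suppose the statement holds for some i ≥ 1, so T(i) = (-2)^i(i + 2) - 2.
Then T(i+1) = T(i) + ((-2)^i(-3i - 8)) = ((-2)^i(i + 2) - 2) + ((-2)^i(-3i - 8)).
Simplifying, T(i+1) = -2(-2)^i·i - 6(-2)^i - 2 = (-2)^(i+1)((i+1) + 2) - 2,
which is the closed form with N = i+1.
Hence, by induction on N, the claim holds for every N ≥ 1.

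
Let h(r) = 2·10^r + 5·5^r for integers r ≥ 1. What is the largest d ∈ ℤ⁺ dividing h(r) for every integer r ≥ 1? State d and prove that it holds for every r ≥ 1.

d = 5

Computing the first values: h(1) = 45 and h(2) = 325; gcd(45, 325) = 5, so d ≤ 5.
We prove 5 | 2·10^r + 5·5^r for all r ≥ 1 by induction on r.
For the base case r = 1: h(1) = 45 = 5·(9), so 5 | h(1).
For the inductive step, assume it holds for an arbitrary m ≥ 1, i.e. 5 | h(m). Then
h(m+1) − 10·h(m) = (2·10^(m+1) + 5·5^(m+1)) − 10·(2·10^m + 5·5^m) = (5)·5^m·(5 − 10) = (-25)·5^m. Since 5 | h(m) by the inductive hypothesis, 5 | 10·h(m); and 5 | -25 since -25 = 5·-5. Therefore 5 | h(m+1).
Hence, by induction on r, the claim holds for every r ≥ 1.
Therefore the largest such d is 5.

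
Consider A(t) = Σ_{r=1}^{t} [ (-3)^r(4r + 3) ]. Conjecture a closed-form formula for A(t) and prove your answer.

We claim A(t) = 3(-3)^t(t + 1) - 3 for all t ≥ 1.
Base case (t = 1): A(1) = -21, and the closed form gives -21. They agree.
For the inductive step, assume it holds for an arbitrary r ≥ 1, so A(r) = 3(-3)^r(r + 1) - 3.
Then A(r+1) = A(r) + ((-3)^(r + 1)(4r + 7)) = (3(-3)^r(r + 1) - 3) + ((-3)^(r + 1)(4r + 7)).
Simplifying, A(r+1) = -9(-3)^r·r - 18(-3)^r - 3 = 3(-3)^(r+1)((r+1) + 1) - 3,
which is the closed form with t = r+1.
By the principle of mathematical induction, the result holds for all t ≥ 1.

A(t) = 3(-3)^t(t + 1) - 3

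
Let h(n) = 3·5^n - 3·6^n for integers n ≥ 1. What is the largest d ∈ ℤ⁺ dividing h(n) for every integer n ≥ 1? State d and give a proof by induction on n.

d = 3

Computing the first values: h(1) = -3 and h(2) = -33; gcd(-3, -33) = 3, so d ≤ 3.
We prove 3 | 3·5^n - 3·6^n for all n ≥ 1 by induction on n.
Base case (n = 1): h(1) = -3 = 3·(-1), so 3 | h(1).
Suppose the result is true for n = k, i.e. 3 | h(k). Then
h(k+1) − 6·h(k) = (3·5^(k+1) - 3·6^(k+1)) − 6·(3·5^k - 3·6^k) = (3)·5^k·(5 − 6) = (-3)·5^k. Since 3 | h(k) by the inductive hypothesis, 3 | 6·h(k); and 3 | -3 since -3 = 3·-1. Therefore 3 | h(k+1).
Hence, by induction on n, the claim holds for every n ≥ 1.
Therefore the largest such d is 3.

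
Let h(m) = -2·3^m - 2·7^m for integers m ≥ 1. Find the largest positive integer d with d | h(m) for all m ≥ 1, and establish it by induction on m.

d = 4

Computing the first values: h(1) = -20 and h(2) = -116; gcd(-20, -116) = 4, so d ≤ 4.
We prove 4 | -2·3^m - 2·7^m for all m ≥ 1 by induction on m.
When m = 1: h(1) = -20 = 4·(-5), so 4 | h(1).
For the inductive step, assume it holds for an arbitrary r ≥ 1, i.e. 4 | h(r). Then
h(r+1) − 7·h(r) = (-2·3^(r+1) - 2·7^(r+1)) − 7·(-2·3^r - 2·7^r) = (-2)·3^r·(3 − 7) = (8)·3^r. Since 4 | h(r) by the inductive hypothesis, 4 | 7·h(r); and 4 | 8 since 8 = 4·2. Therefore 4 | h(r+1).
By induction, the statement is established for all m ≥ 1.
Therefore the largest such d is 4.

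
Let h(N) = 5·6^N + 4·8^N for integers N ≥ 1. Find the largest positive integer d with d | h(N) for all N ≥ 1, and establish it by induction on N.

Computing the first values: h(1) = 62 and h(2) = 436; gcd(62, 436) = 2, so d ≤ 2.
We prove 2 | 5·6^N + 4·8^N for all N ≥ 1 by induction on N.
Base case (N = 1): h(1) = 62 = 2·(31), so 2 | h(1).
Inductive step: suppose the statement holds for some i ≥ 1, i.e. 2 | h(i). Then
h(i+1) − 8·h(i) = (5·6^(i+1) + 4·8^(i+1)) − 8·(5·6^i + 4·8^i) = (5)·6^i·(6 − 8) = (-10)·6^i. Since 2 | h(i) by the inductive hypothesis, 2 | 8·h(i); and 2 | -10 since -10 = 2·-5. Therefore 2 | h(i+1).
By induction, the statement is established for all N ≥ 1.
Therefore the largest such d is 2.

d = 2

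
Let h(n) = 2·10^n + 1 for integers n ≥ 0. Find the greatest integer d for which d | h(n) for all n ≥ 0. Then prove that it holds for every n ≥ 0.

Computing the first values: h(0) = 3 and h(1) = 21; gcd(3, 21) = 3, so d ≤ 3.
We prove 3 | 2·10^n + 1 for all n ≥ 0 by induction on n.
For the base case n = 0: h(0) = 3 = 3·(1), so 3 | h(0).
For the inductive step, assume it holds for an arbitrary j ≥ 0, i.e. 3 | h(j). Then
h(j+1) = 2·10^(j+1) + 1 = 10·(2·10^j + 1) - 9 = 10·h(j) - 9. The first term is divisible by 3 by the inductive hypothesis, and -9 is divisible by 3. Hence 3 | h(j+1).
By induction, the statement is established for all n ≥ 0.
Therefore the largest such d is 3.

d = 3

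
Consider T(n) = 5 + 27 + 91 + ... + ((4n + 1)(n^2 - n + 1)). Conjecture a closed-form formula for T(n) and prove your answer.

T(n) = n(n^3 + n^2 + n + 2)

We claim T(n) = n(n^3 + n^2 + n + 2) for all n ≥ 1.
When n = 1: T(1) = 5, and the closed form gives 5. They agree.
Inductive step: suppose the statement holds for some p ≥ 1, so T(p) = p(p^3 + p^2 + p + 2).
Then T(p+1) = T(p) + (-(p - (p + 1)^2)(4p + 5)) = (p(p^3 + p^2 + p + 2)) + (-(p - (p + 1)^2)(4p + 5)).
Simplifying, T(p+1) = (p + 1)(p^3 + 4p^2 + 6p + 5) = (p+1)((p+1)^3 + (p+1)^2 + (p+1) + 2),
which is the closed form with n = p+1.
Hence, by induction on n, the claim holds for every n ≥ 1.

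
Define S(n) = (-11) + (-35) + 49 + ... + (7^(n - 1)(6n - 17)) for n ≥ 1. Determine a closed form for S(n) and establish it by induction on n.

We claim S(n) = 7^n(n - 3) + 3 for all n ≥ 1.
Base case (n = 1): S(1) = -11, and the closed form gives -11. They agree.
For the inductive step, assume it holds for an arbitrary m ≥ 1, so S(m) = 7^m(m - 3) + 3.
Then S(m+1) = S(m) + (7^m(6m - 11)) = (7^m(m - 3) + 3) + (7^m(6m - 11)).
Simplifying, S(m+1) = 7·7^m·m - 14·7^m + 3 = 7^(m+1)((m+1) - 3) + 3,
which is the closed form with n = m+1.
Hence, by induction on n, the claim holds for every n ≥ 1.

S(n) = 7^n(n - 3) + 3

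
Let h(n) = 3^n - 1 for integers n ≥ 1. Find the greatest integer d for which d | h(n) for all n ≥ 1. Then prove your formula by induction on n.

d = 2

Computing the first values: h(1) = 2 and h(2) = 8; gcd(2, 8) = 2, so d ≤ 2.
We prove 2 | 3^n - 1 for all n ≥ 1 by induction on n.
When n = 1: h(1) = 2 = 2·(1), so 2 | h(1).
For the inductive step, assume it holds for an arbitrary k ≥ 1, i.e. 2 | h(k). Then
3^{k+1} − 1^{k+1} = 3·3^k − 1·1^k = 3·(3^k − 1^k) + (2)·1^k. The first term is divisible by 2 by the inductive hypothesis, and the second term (2)·1^k is divisible by 2 since 2 | 2. Hence 2 | h(k+1).
By induction, the statement is established for all n ≥ 1.
Therefore the largest such d is 2.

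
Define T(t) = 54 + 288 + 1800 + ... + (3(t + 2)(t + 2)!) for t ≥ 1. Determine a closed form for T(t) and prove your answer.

We claim T(t) = 3(t + 3)! - 18 for all t ≥ 1.
Base case (t = 1): T(1) = 54, and the closed form gives 54. They agree.
For the inductive step, assume it holds for an arbitrary i ≥ 1, so T(i) = 3(i + 3)! - 18.
Then T(i+1) = T(i) + (3(i + 3)(i + 3)!) = (3(i + 3)! - 18) + (3(i + 3)(i + 3)!).
Simplifying, T(i+1) = 3((i+1) + 3)! - 18,
which is the closed form with t = i+1.
This completes the induction.

T(t) = 3(t + 3)! - 18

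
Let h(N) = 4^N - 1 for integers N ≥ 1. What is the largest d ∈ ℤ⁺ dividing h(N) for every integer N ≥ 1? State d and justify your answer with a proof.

Computing the first values: h(1) = 3 and h(2) = 15; gcd(3, 15) = 3, so d ≤ 3.
We prove 3 | 4^N - 1 for all N ≥ 1 by induction on N.
Base step (N = 1): h(1) = 3 = 3·(1), so 3 | h(1).
Inductive step: assume the claim holds for N = m, i.e. 3 | h(m). Then
4^{m+1} − 1^{m+1} = 4·4^m − 1·1^m = 4·(4^m − 1^m) + (3)·1^m. The first term is divisible by 3 by the inductive hypothesis, and the second term (3)·1^m is divisible by 3 since 3 | 3. Hence 3 | h(m+1).
By the principle of mathematical induction, the result holds for all N ≥ 1.
Therefore the largest such d is 3.

d = 3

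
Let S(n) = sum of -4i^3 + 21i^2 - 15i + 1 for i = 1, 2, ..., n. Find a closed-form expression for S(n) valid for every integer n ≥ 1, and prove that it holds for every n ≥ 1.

We claim S(n) = -n(n^3 - 5n^2 - 2n + 3) for all n ≥ 1.
When n = 1: S(1) = 3, and the closed form gives 3. They agree.
Inductive step: assume the claim holds for n = i, so S(i) = i(-i^3 + 5i^2 + 2i - 3).
Then S(i+1) = S(i) + (-4i^3 + 9i^2 + 15i + 3) = (i(-i^3 + 5i^2 + 2i - 3)) + (-4i^3 + 9i^2 + 15i + 3).
Simplifying, S(i+1) = -(i + 1)(i^3 - 2i^2 - 9i - 3) = -(i+1)((i+1)^3 - 5(i+1)^2 - 2(i+1) + 3),
which is the closed form with n = i+1.
This completes the induction.

S(n) = -n(n^3 - 5n^2 - 2n + 3)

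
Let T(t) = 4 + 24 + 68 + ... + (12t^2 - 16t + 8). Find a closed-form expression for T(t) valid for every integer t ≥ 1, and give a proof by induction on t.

We claim T(t) = 2t(2t^2 - t + 1) for all t ≥ 1.
When t = 1: T(1) = 4, and the closed form gives 4. They agree.
Inductive step: suppose the statement holds for some m ≥ 1, so T(m) = 2m(2m^2 - m + 1).
Then T(m+1) = T(m) + (12m^2 + 8m + 4) = (2m(2m^2 - m + 1)) + (12m^2 + 8m + 4).
Simplifying, T(m+1) = 2(m + 1)(2m^2 + 3m + 2) = 2(m+1)(2(m+1)^2 - (m+1) + 1),
which is the closed form with t = m+1.
By the principle of mathematical induction, the result holds for all t ≥ 1.

T(t) = 2t(2t^2 - t + 1)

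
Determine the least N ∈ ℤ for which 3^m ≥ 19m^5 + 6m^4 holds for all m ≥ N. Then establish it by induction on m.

At m = 15: 14348907 < 14731875, so the inequality fails and N ≥ 16. We prove 3^m ≥ 19m^5 + 6m^4 for all m ≥ 16.
For the base case m = 16: 3^m = 43046721 and 19m^5 + 6m^4 = 20316160, so 43046721 ≥ 20316160.
For the inductive step, assume it holds for an arbitrary j ≥ 16, so 3^j ≥ 19j^5 + 6j^4.
Then 3^(j + 1) = 3·(3^j) ≥ 3·(19j^5 + 6j^4).
Also, for j ≥ 16 we have 3·(19j^5 + 6j^4) ≥ 19(j+1)^5 + 6(j+1)^4, since 3·(19j^5 + 6j^4) − (19(j+1)^5 + 6(j+1)^4) = 38j^5 - 83j^4 - 214j^3 - 226j^2 - 119j - 25, which is nonnegative for all j ≥ 16.
Combining, 3^(j + 1) ≥ 19(j+1)^5 + 6(j+1)^4.
By induction, the statement is established for all m ≥ 16.
Hence the smallest such N is 16.

N = 16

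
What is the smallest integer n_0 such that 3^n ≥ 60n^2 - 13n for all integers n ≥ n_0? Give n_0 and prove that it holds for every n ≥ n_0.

n_0 = 8

At n = 7: 2187 < 2849, so the inequality fails and n_0 ≥ 8. We prove 3^n ≥ 60n^2 - 13n for all n ≥ 8.
For the base case n = 8: 3^n = 6561 and 60n^2 - 13n = 3736, so 6561 ≥ 3736.
Inductive step: suppose the statement holds for some i ≥ 8, so 3^i ≥ 60i^2 - 13i.
Then 3^(i + 1) = 3·(3^i) ≥ 3·(60i^2 - 13i).
Also, for i ≥ 8 we have 3·(60i^2 - 13i) ≥ 60(i+1)^2 - 13(i+1), since 3·(60i^2 - 13i) − (60(i+1)^2 - 13(i+1)) = 120i^2 - 146i - 47, which is nonnegative for all i ≥ 8.
Combining, 3^(i + 1) ≥ 60(i+1)^2 - 13(i+1).
By the principle of mathematical induction, the result holds for all n ≥ 8.
Hence the smallest such n_0 is 8.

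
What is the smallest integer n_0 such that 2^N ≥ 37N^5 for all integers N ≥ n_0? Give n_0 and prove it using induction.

n_0 = 30

At N = 29: 536870912 < 758912513, so the inequality fails and n_0 ≥ 30. We prove 2^N ≥ 37N^5 for all N ≥ 30.
For the base case N = 30: 2^N = 1073741824 and 37N^5 = 899100000, so 1073741824 ≥ 899100000.
Inductive step: assume the claim holds for N = r, so 2^r ≥ 37r^5.
Then 2^(r + 1) = 2·(2^r) ≥ 2·(37r^5).
Also, for r ≥ 30 we have 2·(37r^5) ≥ 37(r+1)^5, since 2 ≥ (1 + 1/r)^5 for all r ≥ 30.
Combining, 2^(r + 1) ≥ 37(r+1)^5.
This completes the induction.
Hence the smallest such n_0 is 30.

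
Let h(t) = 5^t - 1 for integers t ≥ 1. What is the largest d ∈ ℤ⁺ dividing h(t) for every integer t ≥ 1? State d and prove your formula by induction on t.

Computing the first values: h(1) = 4 and h(2) = 24; gcd(4, 24) = 4, so d ≤ 4.
We prove 4 | 5^t - 1 for all t ≥ 1 by induction on t.
Base case (t = 1): h(1) = 4 = 4·(1), so 4 | h(1).
Inductive step: suppose the statement holds for some p ≥ 1, i.e. 4 | h(p). Then
5^{p+1} − 1^{p+1} = 5·5^p − 1·1^p = 5·(5^p − 1^p) + (4)·1^p. The first term is divisible by 4 by the inductive hypothesis, and the second term (4)·1^p is divisible by 4 since 4 | 4. Hence 4 | h(p+1).
By induction, the statement is established for all t ≥ 1.
Therefore the largest such d is 4.

d = 4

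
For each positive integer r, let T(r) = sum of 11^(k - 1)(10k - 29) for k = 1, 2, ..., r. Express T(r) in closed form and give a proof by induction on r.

We claim T(r) = 11^r(r - 3) + 3 for all r ≥ 1.
For the base case r = 1: T(1) = -19, and the closed form gives -19. They agree.
Suppose the result is true for r = k, so T(k) = 11^k(k - 3) + 3.
Then T(k+1) = T(k) + (11^k(10k - 19)) = (11^k(k - 3) + 3) + (11^k(10k - 19)).
Simplifying, T(k+1) = 11·11^k·k - 22·11^k + 3 = 11^(k+1)((k+1) - 3) + 3,
which is the closed form with r = k+1.
Hence, by induction on r, the claim holds for every r ≥ 1.

T(r) = 11^r(r - 3) + 3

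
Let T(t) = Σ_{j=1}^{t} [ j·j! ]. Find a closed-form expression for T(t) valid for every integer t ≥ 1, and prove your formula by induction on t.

We claim T(t) = (t + 1)t! - 1 for all t ≥ 1.
Base case (t = 1): T(1) = 1, and the closed form gives 1. They agree.
Inductive step: suppose the statement holds for some j ≥ 1, so T(j) = (j + 1)j! - 1.
Then T(j+1) = T(j) + ((j + 1)(j + 1)!) = ((j + 1)j! - 1) + ((j + 1)(j + 1)!).
Simplifying, T(j+1) = ((j+1) + 1)(j+1)! - 1,
which is the closed form with t = j+1.
By the principle of mathematical induction, the result holds for all t ≥ 1.

T(t) = (t + 1)t! - 1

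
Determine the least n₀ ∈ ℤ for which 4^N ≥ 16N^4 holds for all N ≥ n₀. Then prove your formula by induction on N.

n₀ = 8

At N = 7: 16384 < 38416, so the inequality fails and n₀ ≥ 8. We prove 4^N ≥ 16N^4 for all N ≥ 8.
For the base case N = 8: 4^N = 65536 and 16N^4 = 65536, so 65536 ≥ 65536.
For the inductive step, assume it holds for an arbitrary r ≥ 8, so 4^r ≥ 16r^4.
Then 4^(r + 1) = 4·(4^r) ≥ 4·(16r^4).
Also, for r ≥ 8 we have 4·(16r^4) ≥ 16(r+1)^4, since 4 ≥ (1 + 1/r)^4 for all r ≥ 8.
Combining, 4^(r + 1) ≥ 16(r+1)^4.
This completes the induction.
Hence the smallest such n₀ is 8.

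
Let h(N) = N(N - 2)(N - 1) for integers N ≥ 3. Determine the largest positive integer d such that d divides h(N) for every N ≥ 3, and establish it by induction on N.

Computing the first values: h(3) = 6 and h(4) = 24; gcd(6, 24) = 6, so d ≤ 6.
We prove 6 | N(N - 2)(N - 1) for all N ≥ 3 by induction on N.
For the base case N = 3: h(3) = 6 = 6·(1), so 6 | h(3).
Inductive step: suppose the statement holds for some p ≥ 3, i.e. 6 | h(p). Then
h(p+1) − h(p) = (p-1)·p·(p+1) − (p-2)·(p-1)·p = (p-1)·p·[(p+1) − (p-2)] = 3·(p-1)·p. The product of 2 consecutive integers is divisible by (2)! = 2, so h(p+1) − h(p) is divisible by 3·2 = 6. By the inductive hypothesis 6 | h(p), hence 6 | h(p+1).
By the principle of mathematical induction, the result holds for all N ≥ 3.
Therefore the largest such d is 6.

d = 6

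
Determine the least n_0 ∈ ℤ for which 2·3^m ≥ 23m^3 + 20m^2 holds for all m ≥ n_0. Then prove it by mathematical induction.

At m = 7: 4374 < 8869, so the inequality fails and n_0 ≥ 8. We prove 2·3^m ≥ 23m^3 + 20m^2 for all m ≥ 8.
Base case (m = 8): 2·3^m = 13122 and 23m^3 + 20m^2 = 13056, so 13122 ≥ 13056.
Suppose the result is true for m = k, so 2·3^k ≥ 23k^3 + 20k^2.
Then 2·3^(k + 1) = 3·(2·3^k) ≥ 3·(23k^3 + 20k^2).
Also, for k ≥ 8 we have 3·(23k^3 + 20k^2) ≥ 23(k+1)^3 + 20(k+1)^2, since 3·(23k^3 + 20k^2) − (23(k+1)^3 + 20(k+1)^2) = 46k^3 - 29k^2 - 109k - 43, which is nonnegative for all k ≥ 8.
Combining, 2·3^(k + 1) ≥ 23(k+1)^3 + 20(k+1)^2.
By the principle of mathematical induction, the result holds for all m ≥ 8.
Hence the smallest such n_0 is 8.

n_0 = 8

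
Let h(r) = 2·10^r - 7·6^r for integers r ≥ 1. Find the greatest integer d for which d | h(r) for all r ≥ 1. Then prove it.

Computing the first values: h(1) = -22 and h(2) = -52; gcd(-22, -52) = 2, so d ≤ 2.
We prove 2 | 2·10^r - 7·6^r for all r ≥ 1 by induction on r.
For the base case r = 1: h(1) = -22 = 2·(-11), so 2 | h(1).
Inductive step: suppose the statement holds for some p ≥ 1, i.e. 2 | h(p). Then
h(p+1) − 10·h(p) = (2·10^(p+1) - 7·6^(p+1)) − 10·(2·10^p - 7·6^p) = (-7)·6^p·(6 − 10) = (28)·6^p. Since 2 | h(p) by the inductive hypothesis, 2 | 10·h(p); and 2 | 28 since 28 = 2·14. Therefore 2 | h(p+1).
By the principle of mathematical induction, the result holds for all r ≥ 1.
Therefore the largest such d is 2.

d = 2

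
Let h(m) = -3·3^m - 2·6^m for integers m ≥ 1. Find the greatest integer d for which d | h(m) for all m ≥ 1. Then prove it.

Computing the first values: h(1) = -21 and h(2) = -99; gcd(-21, -99) = 3, so d ≤ 3.
We prove 3 | -3·3^m - 2·6^m for all m ≥ 1 by induction on m.
Base case (m = 1): h(1) = -21 = 3·(-7), so 3 | h(1).
Inductive step: suppose the statement holds for some k ≥ 1, i.e. 3 | h(k). Then
h(k+1) − 6·h(k) = (-3·3^(k+1) - 2·6^(k+1)) − 6·(-3·3^k - 2·6^k) = (-3)·3^k·(3 − 6) = (9)·3^k. Since 3 | h(k) by the inductive hypothesis, 3 | 6·h(k); and 3 | 9 since 9 = 3·3. Therefore 3 | h(k+1).
By induction, the statement is established for all m ≥ 1.
Therefore the largest such d is 3.

d = 3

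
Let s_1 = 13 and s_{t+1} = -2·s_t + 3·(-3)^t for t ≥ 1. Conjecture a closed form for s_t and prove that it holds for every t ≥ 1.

s_t = (-2)^(t + 1) + (-3)^(t + 1)

Computing the first terms: s_1 = 13, s_2 = -35, s_3 = 97. This suggests s_t = (-2)^(t + 1) + (-3)^(t + 1).
When t = 1: the formula gives 13 = 13 = s_1.
Inductive step: assume the claim holds for t = k, so s_k = (-2)^(k + 1) + (-3)^(k + 1).
Then s_{k+1} = -2·s_k + 3·(-3)^k = -2·((-2)^(k + 1) + (-3)^(k + 1)) + 3·(-3)^k = (-2)^(k + 2) + (-3)^(k + 2) = (-2)^((k+1) + 1) + (-3)^((k+1) + 1),
which is the claimed formula at t = k+1.
By the principle of mathematical induction, the result holds for all t ≥ 1.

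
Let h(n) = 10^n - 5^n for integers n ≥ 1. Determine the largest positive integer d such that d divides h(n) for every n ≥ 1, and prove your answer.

d = 5

Computing the first values: h(1) = 5 and h(2) = 75; gcd(5, 75) = 5, so d ≤ 5.
We prove 5 | 10^n - 5^n for all n ≥ 1 by induction on n.
When n = 1: h(1) = 5 = 5·(1), so 5 | h(1).
Inductive step: assume the claim holds for n = r, i.e. 5 | h(r). Then
10^{r+1} − 5^{r+1} = 10·10^r − 5·5^r = 10·(10^r − 5^r) + (5)·5^r. The first term is divisible by 5 by the inductive hypothesis, and the second term (5)·5^r is divisible by 5 since 5 | 5. Hence 5 | h(r+1).
By induction, the statement is established for all n ≥ 1.
Therefore the largest such d is 5.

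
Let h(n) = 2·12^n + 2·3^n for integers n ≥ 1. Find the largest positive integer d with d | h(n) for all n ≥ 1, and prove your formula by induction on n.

Computing the first values: h(1) = 30 and h(2) = 306; gcd(30, 306) = 6, so d ≤ 6.
We prove 6 | 2·12^n + 2·3^n for all n ≥ 1 by induction on n.
Base step (n = 1): h(1) = 30 = 6·(5), so 6 | h(1).
Inductive step: suppose the statement holds for some r ≥ 1, i.e. 6 | h(r). Then
h(r+1) − 12·h(r) = (2·12^(r+1) + 2·3^(r+1)) − 12·(2·12^r + 2·3^r) = (2)·3^r·(3 − 12) = (-18)·3^r. Since 6 | h(r) by the inductive hypothesis, 6 | 12·h(r); and 6 | -18 since -18 = 6·-3. Therefore 6 | h(r+1).
By the principle of mathematical induction, the result holds for all n ≥ 1.
Therefore the largest such d is 6.

d = 6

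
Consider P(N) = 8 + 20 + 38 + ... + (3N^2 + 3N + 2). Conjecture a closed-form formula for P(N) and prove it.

P(N) = N(N^2 + 3N + 4)

We claim P(N) = N(N^2 + 3N + 4) for all N ≥ 1.
When N = 1: P(1) = 8, and the closed form gives 8. They agree.
Suppose the result is true for N = m, so P(m) = m(m^2 + 3m + 4).
Then P(m+1) = P(m) + (3m^2 + 9m + 8) = (m(m^2 + 3m + 4)) + (3m^2 + 9m + 8).
Simplifying, P(m+1) = (m + 1)(m^2 + 5m + 8) = (m+1)((m+1)^2 + 3(m+1) + 4),
which is the closed form with N = m+1.
By the principle of mathematical induction, the result holds for all N ≥ 1.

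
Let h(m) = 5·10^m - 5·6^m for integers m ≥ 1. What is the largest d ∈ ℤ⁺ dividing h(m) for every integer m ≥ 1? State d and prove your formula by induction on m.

d = 20

Computing the first values: h(1) = 20 and h(2) = 320; gcd(20, 320) = 20, so d ≤ 20.
We prove 20 | 5·10^m - 5·6^m for all m ≥ 1 by induction on m.
For the base case m = 1: h(1) = 20 = 20·(1), so 20 | h(1).
Inductive step: suppose the statement holds for some k ≥ 1, i.e. 20 | h(k). Then
h(k+1) − 10·h(k) = (5·10^(k+1) - 5·6^(k+1)) − 10·(5·10^k - 5·6^k) = (-5)·6^k·(6 − 10) = (20)·6^k. Since 20 | h(k) by the inductive hypothesis, 20 | 10·h(k); and 20 | 20 since 20 = 20·1. Therefore 20 | h(k+1).
By induction, the statement is established for all m ≥ 1.
Therefore the largest such d is 20.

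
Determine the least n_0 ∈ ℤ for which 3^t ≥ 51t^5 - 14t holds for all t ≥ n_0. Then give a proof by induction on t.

At t = 16: 43046721 < 53477152, so the inequality fails and n_0 ≥ 17. We prove 3^t ≥ 51t^5 - 14t for all t ≥ 17.
For the base case t = 17: 3^t = 129140163 and 51t^5 - 14t = 72412469, so 129140163 ≥ 72412469.
Inductive step: assume the claim holds for t = r, so 3^r ≥ 51r^5 - 14r.
Then 3^(r + 1) = 3·(3^r) ≥ 3·(51r^5 - 14r).
Also, for r ≥ 17 we have 3·(51r^5 - 14r) ≥ 51(r+1)^5 - 14(r+1), since 3·(51r^5 - 14r) − (51(r+1)^5 - 14(r+1)) = 102r^5 - 255r^4 - 510r^3 - 510r^2 - 283r - 37, which is nonnegative for all r ≥ 17.
Combining, 3^(r + 1) ≥ 51(r+1)^5 - 14(r+1).
This completes the induction.
Hence the smallest such n_0 is 17.

n_0 = 17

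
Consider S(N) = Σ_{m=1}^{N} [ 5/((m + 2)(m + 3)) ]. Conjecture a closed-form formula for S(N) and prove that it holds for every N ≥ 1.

We claim S(N) = 5N/(3(N + 3)) for all N ≥ 1.
Base step (N = 1): S(1) = 5/12, and the closed form gives 5/12. They agree.
For the inductive step, assume it holds for an arbitrary m ≥ 1, so S(m) = 5m/(3(m + 3)).
Then S(m+1) = S(m) + (5/((m + 3)(m + 4))) = (5m/(3(m + 3))) + (5/((m + 3)(m + 4))).
Simplifying, S(m+1) = 5(m + 1)/(3(m + 4)) = 5(m+1)/(3((m+1) + 3)),
which is the closed form with N = m+1.
By induction, the statement is established for all N ≥ 1.

S(N) = 5N/(3(N + 3))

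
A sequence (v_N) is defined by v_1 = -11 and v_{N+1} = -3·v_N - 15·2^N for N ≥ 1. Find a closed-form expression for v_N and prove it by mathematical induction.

v_N = -5(-3)^(N - 1) - 3·2^N

Computing the first terms: v_1 = -11, v_2 = 3, v_3 = -69. This suggests v_N = -5(-3)^(N - 1) - 3·2^N.
For the base case N = 1: the formula gives -11 = -11 = v_1.
Inductive step: suppose the statement holds for some i ≥ 1, so v_i = -5(-3)^(i - 1) - 3·2^i.
Then v_{i+1} = -3·v_i - 15·2^i = -3·(-5(-3)^(i - 1) - 3·2^i) - 15·2^i = -5(-3)^i - 3·2^(i + 1) = -5(-3)^((i+1) - 1) - 3·2^(i+1),
which is the claimed formula at N = i+1.
By induction, the statement is established for all N ≥ 1.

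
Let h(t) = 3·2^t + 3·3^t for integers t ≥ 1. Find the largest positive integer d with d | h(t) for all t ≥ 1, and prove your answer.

d = 3

Computing the first values: h(1) = 15 and h(2) = 39; gcd(15, 39) = 3, so d ≤ 3.
We prove 3 | 3·2^t + 3·3^t for all t ≥ 1 by induction on t.
Base case (t = 1): h(1) = 15 = 3·(5), so 3 | h(1).
For the inductive step, assume it holds for an arbitrary i ≥ 1, i.e. 3 | h(i). Then
h(i+1) − 3·h(i) = (3·2^(i+1) + 3·3^(i+1)) − 3·(3·2^i + 3·3^i) = (3)·2^i·(2 − 3) = (-3)·2^i. Since 3 | h(i) by the inductive hypothesis, 3 | 3·h(i); and 3 | -3 since -3 = 3·-1. Therefore 3 | h(i+1).
This completes the induction.
Therefore the largest such d is 3.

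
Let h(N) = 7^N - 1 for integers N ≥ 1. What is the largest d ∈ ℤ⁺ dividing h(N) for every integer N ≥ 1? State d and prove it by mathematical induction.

Computing the first values: h(1) = 6 and h(2) = 48; gcd(6, 48) = 6, so d ≤ 6.
We prove 6 | 7^N - 1 for all N ≥ 1 by induction on N.
When N = 1: h(1) = 6 = 6·(1), so 6 | h(1).
For the inductive step, assume it holds for an arbitrary i ≥ 1, i.e. 6 | h(i). Then
7^{i+1} − 1^{i+1} = 7·7^i − 1·1^i = 7·(7^i − 1^i) + (6)·1^i. The first term is divisible by 6 by the inductive hypothesis, and the second term (6)·1^i is divisible by 6 since 6 | 6. Hence 6 | h(i+1).
This completes the induction.
Therefore the largest such d is 6.

d = 6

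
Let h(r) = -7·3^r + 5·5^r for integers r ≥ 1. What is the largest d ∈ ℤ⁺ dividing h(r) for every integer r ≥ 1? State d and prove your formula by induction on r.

Computing the first values: h(1) = 4 and h(2) = 62; gcd(4, 62) = 2, so d ≤ 2.
We prove 2 | -7·3^r + 5·5^r for all r ≥ 1 by induction on r.
For the base case r = 1: h(1) = 4 = 2·(2), so 2 | h(1).
Inductive step: assume the claim holds for r = j, i.e. 2 | h(j). Then
h(j+1) − 5·h(j) = (-7·3^(j+1) + 5·5^(j+1)) − 5·(-7·3^j + 5·5^j) = (-7)·3^j·(3 − 5) = (14)·3^j. Since 2 | h(j) by the inductive hypothesis, 2 | 5·h(j); and 2 | 14 since 14 = 2·7. Therefore 2 | h(j+1).
Hence, by induction on r, the claim holds for every r ≥ 1.
Therefore the largest such d is 2.

d = 2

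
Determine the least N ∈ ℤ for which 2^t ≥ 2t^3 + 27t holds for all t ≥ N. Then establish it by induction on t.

N = 12

At t = 11: 2048 < 2959, so the inequality fails and N ≥ 12. We prove 2^t ≥ 2t^3 + 27t for all t ≥ 12.
For the base case t = 12: 2^t = 4096 and 2t^3 + 27t = 3780, so 4096 ≥ 3780.
Inductive step: assume the claim holds for t = r, so 2^r ≥ 2r^3 + 27r.
Then 2^(r + 1) = 2·(2^r) ≥ 2·(2r^3 + 27r).
Also, for r ≥ 12 we have 2·(2r^3 + 27r) ≥ 2(r+1)^3 + 27(r+1), since 2·(2r^3 + 27r) − (2(r+1)^3 + 27(r+1)) = 2r^3 - 6r^2 + 21r - 29, which is nonnegative for all r ≥ 12.
Combining, 2^(r + 1) ≥ 2(r+1)^3 + 27(r+1).
By induction, the statement is established for all t ≥ 12.
Hence the smallest such N is 12.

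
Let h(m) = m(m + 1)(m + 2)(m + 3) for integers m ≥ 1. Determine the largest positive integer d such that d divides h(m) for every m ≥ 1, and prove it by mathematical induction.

Computing the first values: h(1) = 24 and h(2) = 120; gcd(24, 120) = 24, so d ≤ 24.
We prove 24 | m(m + 1)(m + 2)(m + 3) for all m ≥ 1 by induction on m.
When m = 1: h(1) = 24 = 24·(1), so 24 | h(1).
Inductive step: assume the claim holds for m = p, i.e. 24 | h(p). Then
h(p+1) − h(p) = (p+1)·(p+2)·(p+3)·(p+4) − p·(p+1)·(p+2)·(p+3) = (p+1)·(p+2)·(p+3)·[(p+4) − p] = 4·(p+1)·(p+2)·(p+3). The product of 3 consecutive integers is divisible by (3)! = 6, so h(p+1) − h(p) is divisible by 4·6 = 24. By the inductive hypothesis 24 | h(p), hence 24 | h(p+1).
By the principle of mathematical induction, the result holds for all m ≥ 1.
Therefore the largest such d is 24.

d = 24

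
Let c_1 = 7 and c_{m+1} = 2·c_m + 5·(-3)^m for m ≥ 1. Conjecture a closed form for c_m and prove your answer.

c_m = -(-3)^m + 2^(m + 1)

Computing the first terms: c_1 = 7, c_2 = -1, c_3 = 43. This suggests c_m = -(-3)^m + 2^(m + 1).
For the base case m = 1: the formula gives 7 = 7 = c_1.
Inductive step: assume the claim holds for m = p, so c_p = -(-3)^p + 2^(p + 1).
Then c_{p+1} = 2·c_p + 5·(-3)^p = 2·(-(-3)^p + 2^(p + 1)) + 5·(-3)^p = -(-3)^(p + 1) + 2^(p + 2) = -(-3)^(p+1) + 2^((p+1) + 1),
which is the claimed formula at m = p+1.
Hence, by induction on m, the claim holds for every m ≥ 1.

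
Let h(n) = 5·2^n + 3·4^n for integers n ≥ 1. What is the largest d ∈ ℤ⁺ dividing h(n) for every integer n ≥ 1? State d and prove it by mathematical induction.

Computing the first values: h(1) = 22 and h(2) = 68; gcd(22, 68) = 2, so d ≤ 2.
We prove 2 | 5·2^n + 3·4^n for all n ≥ 1 by induction on n.
For the base case n = 1: h(1) = 22 = 2·(11), so 2 | h(1).
For the inductive step, assume it holds for an arbitrary i ≥ 1, i.e. 2 | h(i). Then
h(i+1) − 4·h(i) = (5·2^(i+1) + 3·4^(i+1)) − 4·(5·2^i + 3·4^i) = (5)·2^i·(2 − 4) = (-10)·2^i. Since 2 | h(i) by the inductive hypothesis, 2 | 4·h(i); and 2 | -10 since -10 = 2·-5. Therefore 2 | h(i+1).
By induction, the statement is established for all n ≥ 1.
Therefore the largest such d is 2.

d = 2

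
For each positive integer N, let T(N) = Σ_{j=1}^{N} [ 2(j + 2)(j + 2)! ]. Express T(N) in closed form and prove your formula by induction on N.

We claim T(N) = 2(N + 3)! - 12 for all N ≥ 1.
Base step (N = 1): T(1) = 36, and the closed form gives 36. They agree.
Inductive step: suppose the statement holds for some j ≥ 1, so T(j) = 2(j + 3)! - 12.
Then T(j+1) = T(j) + (2(j + 3)(j + 3)!) = (2(j + 3)! - 12) + (2(j + 3)(j + 3)!).
Simplifying, T(j+1) = 2((j+1) + 3)! - 12,
which is the closed form with N = j+1.
Hence, by induction on N, the claim holds for every N ≥ 1.

T(N) = 2(N + 3)! - 12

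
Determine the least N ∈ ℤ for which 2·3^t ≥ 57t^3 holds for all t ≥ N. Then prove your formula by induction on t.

N = 10

At t = 9: 39366 < 41553, so the inequality fails and N ≥ 10. We prove 2·3^t ≥ 57t^3 for all t ≥ 10.
Base case (t = 10): 2·3^t = 118098 and 57t^3 = 57000, so 118098 ≥ 57000.
Inductive step: suppose the statement holds for some i ≥ 10, so 2·3^i ≥ 57i^3.
Then 2·3^(i + 1) = 3·(2·3^i) ≥ 3·(57i^3).
Also, for i ≥ 10 we have 3·(57i^3) ≥ 57(i+1)^3, since 3 ≥ (1 + 1/i)^3 for all i ≥ 10.
Combining, 2·3^(i + 1) ≥ 57(i+1)^3.
By induction, the statement is established for all t ≥ 10.
Hence the smallest such N is 10.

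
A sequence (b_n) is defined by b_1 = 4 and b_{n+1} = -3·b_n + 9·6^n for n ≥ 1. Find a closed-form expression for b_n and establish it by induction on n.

Computing the first terms: b_1 = 4, b_2 = 42, b_3 = 198. This suggests b_n = -2(-3)^(n - 1) + 6^n.
For the base case n = 1: the formula gives 4 = 4 = b_1.
Inductive step: suppose the statement holds for some j ≥ 1, so b_j = -2(-3)^(j - 1) + 6^j.
Then b_{j+1} = -3·b_j + 9·6^j = -3·(-2(-3)^(j - 1) + 6^j) + 9·6^j = -2(-3)^j + 6^(j + 1) = -2(-3)^((j+1) - 1) + 6^(j+1),
which is the claimed formula at n = j+1.
Hence, by induction on n, the claim holds for every n ≥ 1.

b_n = -2(-3)^(n - 1) + 6^n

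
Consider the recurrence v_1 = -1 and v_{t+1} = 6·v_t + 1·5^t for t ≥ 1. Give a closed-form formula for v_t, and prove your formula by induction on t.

v_t = -5^t + 4·6^(t - 1)

Computing the first terms: v_1 = -1, v_2 = -1, v_3 = 19. This suggests v_t = -5^t + 4·6^(t - 1).
Base case (t = 1): the formula gives -1 = -1 = v_1.
Suppose the result is true for t = i, so v_i = -5^i + 4·6^(i - 1).
Then v_{i+1} = 6·v_i + 1·5^i = 6·(-5^i + 4·6^(i - 1)) + 1·5^i = -5^(i + 1) + 4·6^i = -5^(i+1) + 4·6^((i+1) - 1),
which is the claimed formula at t = i+1.
By induction, the statement is established for all t ≥ 1.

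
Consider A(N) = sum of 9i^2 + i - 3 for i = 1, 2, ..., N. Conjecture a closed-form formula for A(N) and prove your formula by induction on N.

A(N) = N(3N^2 + 5N - 1)

We claim A(N) = N(3N^2 + 5N - 1) for all N ≥ 1.
When N = 1: A(1) = 7, and the closed form gives 7. They agree.
Suppose the result is true for N = i, so A(i) = i(3i^2 + 5i - 1).
Then A(i+1) = A(i) + (i + 9(i + 1)^2 - 2) = (i(3i^2 + 5i - 1)) + (i + 9(i + 1)^2 - 2).
Simplifying, A(i+1) = (i + 1)(3i^2 + 11i + 7) = (i+1)(3(i+1)^2 + 5(i+1) - 1),
which is the closed form with N = i+1.
By the principle of mathematical induction, the result holds for all N ≥ 1.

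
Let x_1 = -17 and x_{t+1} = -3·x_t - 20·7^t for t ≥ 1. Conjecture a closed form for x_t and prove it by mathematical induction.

x_t = (-3)^t - 2·7^t

Computing the first terms: x_1 = -17, x_2 = -89, x_3 = -713. This suggests x_t = (-3)^t - 2·7^t.
When t = 1: the formula gives -17 = -17 = x_1.
Inductive step: assume the claim holds for t = j, so x_j = (-3)^j - 2·7^j.
Then x_{j+1} = -3·x_j - 20·7^j = -3·((-3)^j - 2·7^j) - 20·7^j = (-3)^(j + 1) - 2·7^(j + 1),
which is the claimed formula at t = j+1.
This completes the induction.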